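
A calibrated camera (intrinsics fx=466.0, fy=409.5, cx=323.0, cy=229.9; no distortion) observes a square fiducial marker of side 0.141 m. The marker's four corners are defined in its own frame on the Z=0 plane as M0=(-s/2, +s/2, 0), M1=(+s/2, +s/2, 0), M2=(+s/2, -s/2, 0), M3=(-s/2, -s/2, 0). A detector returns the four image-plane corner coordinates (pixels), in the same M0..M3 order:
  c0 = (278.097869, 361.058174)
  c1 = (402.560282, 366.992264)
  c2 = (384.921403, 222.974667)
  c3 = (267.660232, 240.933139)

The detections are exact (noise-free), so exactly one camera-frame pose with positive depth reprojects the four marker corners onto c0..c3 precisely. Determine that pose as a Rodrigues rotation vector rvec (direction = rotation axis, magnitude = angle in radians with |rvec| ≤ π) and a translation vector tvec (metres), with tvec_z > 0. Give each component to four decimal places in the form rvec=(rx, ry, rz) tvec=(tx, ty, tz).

rvec=(-0.0892, 0.6234, -0.1254) tvec=(0.0044, 0.0729, 0.4446)

Intrinsics K: fx=466.0, fy=409.5, cx=323.0, cy=229.9
Marker side s = 0.141 m; corners in marker frame (Z=0):
  M0 = (-0.0705, +0.0705, 0)
  M1 = (+0.0705, +0.0705, 0)
  M2 = (+0.0705, -0.0705, 0)
  M3 = (-0.0705, -0.0705, 0)
Detected image corners:
  c0 = (278.097869, 361.058174) px
  c1 = (402.560282, 366.992264) px
  c2 = (384.921403, 222.974667) px
  c3 = (267.660232, 240.933139) px
Planar DLT: solve 8×8 A·h = b for H (H[2,2]=1):
  H  [+424.91229 +6.53408 +327.65635]
  H  [-430.28420 +847.85335 +296.99730]
  H  [-1.29541 -0.27211 +1.00000]
B = K⁻¹H; ‖b₁‖=2.248962, ‖b₂‖=2.248962; λ = 2/(‖b₁‖+‖b₂‖) = 0.444650, sign → tz>0 ⇒ λ=+0.444650
r₁ = λ·B[:,0] = (+0.80469,-0.14384,-0.57600); r₂ = λ·B[:,1] = (+0.09010,+0.98856,-0.12099)
r₃ = r₁×r₂ = (+0.58682,+0.04546,+0.80844); SVD([r₁ r₂ r₃]) → R = UVᵀ:
  R  [+0.80469 +0.09010 +0.58682]
  R  [-0.14384 +0.98856 +0.04546]
  R  [-0.57600 -0.12099 +0.80844]
t = (+0.00444, +0.07286, +0.44465) m
tr R = 2.601691; θ = arccos((tr R − 1)/2) = 0.642091 rad = 36.789°
axis k = ((R−Rᵀ)₃₂, (R−Rᵀ)₁₃, (R−Rᵀ)₂₁) / (2 sinθ) = (-0.138975, +0.970844, -0.195316)
rvec = θ·k = (-0.089235, +0.623370, -0.125410)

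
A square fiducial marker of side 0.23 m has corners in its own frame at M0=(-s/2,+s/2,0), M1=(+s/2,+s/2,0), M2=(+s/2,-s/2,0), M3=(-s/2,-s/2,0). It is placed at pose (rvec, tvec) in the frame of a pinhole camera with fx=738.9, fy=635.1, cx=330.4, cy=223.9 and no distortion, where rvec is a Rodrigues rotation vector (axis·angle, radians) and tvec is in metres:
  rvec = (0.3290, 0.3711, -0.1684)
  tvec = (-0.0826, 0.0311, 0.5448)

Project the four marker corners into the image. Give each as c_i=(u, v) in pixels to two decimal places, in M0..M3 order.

c0=(136.65, 377.29) c1=(397.46, 374.82) c2=(326.79, 104.76) c3=(46.53, 150.13)

Intrinsics K: fx=738.9, fy=635.1, cx=330.4, cy=223.9
Marker side s = 0.23 m; corners in marker frame (Z=0):
  M0 = (-0.1150, +0.1150, 0)
  M1 = (+0.1150, +0.1150, 0)
  M2 = (+0.1150, -0.1150, 0)
  M3 = (-0.1150, -0.1150, 0)
rvec = (0.3290, 0.3711, -0.1684), |rvec| = θ = 0.52375 rad = 30.009°
Rodrigues: sinθ=0.50013, 1−cosθ=0.13405; R = I + sinθ·[k]× + (1−cosθ)·[k]×²:
    [+0.91884 +0.22047 +0.32729]
    [-0.10114 +0.93325 -0.34470]
    [-0.38144 +0.28362 +0.87981]
t = (-0.0826, 0.0311, 0.5448) m
M0: Pc = R·M0+t = (-0.16291, +0.15005, +0.62128); u = 738.9·(-0.16291)/0.62128 + 330.4 = 136.6451, v = 635.1·(+0.15005)/0.62128 + 223.9 = 377.2922
M1: Pc = R·M1+t = (+0.04842, +0.12679, +0.53355); u = 738.9·(+0.04842)/0.53355 + 330.4 = 397.4569, v = 635.1·(+0.12679)/0.53355 + 223.9 = 374.8239
M2: Pc = R·M2+t = (-0.00229, -0.08785, +0.46832); u = 738.9·(-0.00229)/0.46832 + 330.4 = 326.7918, v = 635.1·(-0.08785)/0.46832 + 223.9 = 104.7573
M3: Pc = R·M3+t = (-0.21362, -0.06459, +0.55605); u = 738.9·(-0.21362)/0.55605 + 330.4 = 46.5318, v = 635.1·(-0.06459)/0.55605 + 223.9 = 150.1252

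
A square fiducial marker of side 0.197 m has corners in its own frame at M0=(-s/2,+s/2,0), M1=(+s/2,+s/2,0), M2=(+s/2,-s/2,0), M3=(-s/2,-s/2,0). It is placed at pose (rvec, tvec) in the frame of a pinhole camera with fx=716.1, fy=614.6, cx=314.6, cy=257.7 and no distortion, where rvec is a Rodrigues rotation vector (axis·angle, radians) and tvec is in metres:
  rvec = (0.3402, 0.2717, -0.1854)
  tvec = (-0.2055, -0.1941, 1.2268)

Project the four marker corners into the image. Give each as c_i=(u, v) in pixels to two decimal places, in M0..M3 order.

Intrinsics K: fx=716.1, fy=614.6, cx=314.6, cy=257.7
Marker side s = 0.197 m; corners in marker frame (Z=0):
  M0 = (-0.0985, +0.0985, 0)
  M1 = (+0.0985, +0.0985, 0)
  M2 = (+0.0985, -0.0985, 0)
  M3 = (-0.0985, -0.0985, 0)
rvec = (0.3402, 0.2717, -0.1854), |rvec| = θ = 0.47321 rad = 27.113°
Rodrigues: sinθ=0.45575, 1−cosθ=0.10989; R = I + sinθ·[k]× + (1−cosθ)·[k]×²:
    [+0.94690 +0.22392 +0.23072]
    [-0.13320 +0.92634 -0.35236]
    [-0.29263 +0.30292 +0.90698]
t = (-0.2055, -0.1941, 1.2268) m
M0: Pc = R·M0+t = (-0.27671, -0.08974, +1.28546); u = 716.1·(-0.27671)/1.28546 + 314.6 = 160.4491, v = 614.6·(-0.08974)/1.28546 + 257.7 = 214.7958
M1: Pc = R·M1+t = (-0.09017, -0.11598, +1.22781); u = 716.1·(-0.09017)/1.22781 + 314.6 = 262.0077, v = 614.6·(-0.11598)/1.22781 + 257.7 = 199.6466
M2: Pc = R·M2+t = (-0.13429, -0.29846, +1.16814); u = 716.1·(-0.13429)/1.16814 + 314.6 = 232.2792, v = 614.6·(-0.29846)/1.16814 + 257.7 = 100.6673
M3: Pc = R·M3+t = (-0.32083, -0.27222, +1.22579); u = 716.1·(-0.32083)/1.22579 + 314.6 = 127.1744, v = 614.6·(-0.27222)/1.22579 + 257.7 = 121.2088

c0=(160.45, 214.80) c1=(262.01, 199.65) c2=(232.28, 100.67) c3=(127.17, 121.21)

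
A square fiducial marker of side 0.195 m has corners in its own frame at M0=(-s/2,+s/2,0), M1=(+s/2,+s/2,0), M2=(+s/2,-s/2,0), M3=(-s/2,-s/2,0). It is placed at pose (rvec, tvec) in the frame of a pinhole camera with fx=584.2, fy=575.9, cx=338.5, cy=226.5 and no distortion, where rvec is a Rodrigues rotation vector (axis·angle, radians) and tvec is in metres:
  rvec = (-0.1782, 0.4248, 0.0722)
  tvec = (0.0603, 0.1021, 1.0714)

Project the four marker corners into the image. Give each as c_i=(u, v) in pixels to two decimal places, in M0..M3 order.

Intrinsics K: fx=584.2, fy=575.9, cx=338.5, cy=226.5
Marker side s = 0.195 m; corners in marker frame (Z=0):
  M0 = (-0.0975, +0.0975, 0)
  M1 = (+0.0975, +0.0975, 0)
  M2 = (+0.0975, -0.0975, 0)
  M3 = (-0.0975, -0.0975, 0)
rvec = (-0.1782, 0.4248, 0.0722), |rvec| = θ = 0.46629 rad = 26.716°
Rodrigues: sinθ=0.44957, 1−cosθ=0.10676; R = I + sinθ·[k]× + (1−cosθ)·[k]×²:
    [+0.90884 -0.10678 +0.40326]
    [+0.03244 +0.98185 +0.18687]
    [-0.41589 -0.15675 +0.89580]
t = (0.0603, 0.1021, 1.0714) m
M0: Pc = R·M0+t = (-0.03872, +0.19467, +1.09667); u = 584.2·(-0.03872)/1.09667 + 338.5 = 317.8722, v = 575.9·(+0.19467)/1.09667 + 226.5 = 328.7269
M1: Pc = R·M1+t = (+0.13850, +0.20099, +1.01557); u = 584.2·(+0.13850)/1.01557 + 338.5 = 418.1716, v = 575.9·(+0.20099)/1.01557 + 226.5 = 340.4778
M2: Pc = R·M2+t = (+0.15932, +0.00953, +1.04613); u = 584.2·(+0.15932)/1.04613 + 338.5 = 427.4717, v = 575.9·(+0.00953)/1.04613 + 226.5 = 231.7479
M3: Pc = R·M3+t = (-0.01790, +0.00321, +1.12723); u = 584.2·(-0.01790)/1.12723 + 338.5 = 329.2229, v = 575.9·(+0.00321)/1.12723 + 226.5 = 228.1382

c0=(317.87, 328.73) c1=(418.17, 340.48) c2=(427.47, 231.75) c3=(329.22, 228.14)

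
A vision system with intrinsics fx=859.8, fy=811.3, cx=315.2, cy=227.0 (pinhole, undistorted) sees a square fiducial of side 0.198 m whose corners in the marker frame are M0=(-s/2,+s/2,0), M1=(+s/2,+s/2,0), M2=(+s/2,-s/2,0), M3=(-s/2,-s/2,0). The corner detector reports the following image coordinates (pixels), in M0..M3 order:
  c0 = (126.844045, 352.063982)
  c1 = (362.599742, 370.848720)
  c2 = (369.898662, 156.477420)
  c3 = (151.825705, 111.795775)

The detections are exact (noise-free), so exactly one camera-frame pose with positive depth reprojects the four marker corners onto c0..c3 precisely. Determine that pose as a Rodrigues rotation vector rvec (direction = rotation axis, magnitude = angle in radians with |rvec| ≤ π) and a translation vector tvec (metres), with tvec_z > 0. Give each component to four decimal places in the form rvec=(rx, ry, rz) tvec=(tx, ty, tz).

rvec=(-0.2288, -0.4645, 0.1024) tvec=(-0.0443, 0.0152, 0.6918)

Intrinsics K: fx=859.8, fy=811.3, cx=315.2, cy=227.0
Marker side s = 0.198 m; corners in marker frame (Z=0):
  M0 = (-0.0990, +0.0990, 0)
  M1 = (+0.0990, +0.0990, 0)
  M2 = (+0.0990, -0.0990, 0)
  M3 = (-0.0990, -0.0990, 0)
Detected image corners:
  c0 = (126.844045, 352.063982) px
  c1 = (362.599742, 370.848720) px
  c2 = (369.898662, 156.477420) px
  c3 = (151.825705, 111.795775) px
Planar DLT: solve 8×8 A·h = b for H (H[2,2]=1):
  H  [+1302.25889 -167.02695 +260.08120]
  H  [+317.18205 +1057.51392 +244.84776]
  H  [+0.62411 -0.34918 +1.00000]
B = K⁻¹H; ‖b₁‖=1.445552, ‖b₂‖=1.445552; λ = 2/(‖b₁‖+‖b₂‖) = 0.691777, sign → tz>0 ⇒ λ=+0.691777
r₁ = λ·B[:,0] = (+0.88949,+0.14965,+0.43175); r₂ = λ·B[:,1] = (-0.04583,+0.96930,-0.24155)
r₃ = r₁×r₂ = (-0.45464,+0.19507,+0.86905); SVD([r₁ r₂ r₃]) → R = UVᵀ:
  R  [+0.88949 -0.04583 -0.45464]
  R  [+0.14965 +0.96930 +0.19507]
  R  [+0.43175 -0.24155 +0.86905]
t = (-0.04435, +0.01522, +0.69178) m
tr R = 2.727848; θ = arccos((tr R − 1)/2) = 0.527787 rad = 30.240°
axis k = ((R−Rᵀ)₃₂, (R−Rᵀ)₁₃, (R−Rᵀ)₂₁) / (2 sinθ) = (-0.433484, -0.880014, +0.194080)
rvec = θ·k = (-0.228787, -0.464460, +0.102433)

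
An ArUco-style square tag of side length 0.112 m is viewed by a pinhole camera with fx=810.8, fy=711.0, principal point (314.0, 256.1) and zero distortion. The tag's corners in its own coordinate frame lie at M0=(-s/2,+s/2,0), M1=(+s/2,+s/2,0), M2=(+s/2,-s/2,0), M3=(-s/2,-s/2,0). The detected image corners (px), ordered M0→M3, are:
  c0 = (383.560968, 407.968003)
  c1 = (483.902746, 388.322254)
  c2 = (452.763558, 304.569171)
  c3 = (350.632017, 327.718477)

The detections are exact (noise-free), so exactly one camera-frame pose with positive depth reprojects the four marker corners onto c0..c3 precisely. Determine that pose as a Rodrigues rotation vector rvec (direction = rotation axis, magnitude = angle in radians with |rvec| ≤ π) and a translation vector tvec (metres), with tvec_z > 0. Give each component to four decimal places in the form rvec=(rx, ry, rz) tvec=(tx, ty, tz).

rvec=(0.2678, 0.2382, -0.3122) tvec=(0.1093, 0.1232, 0.8602)

Intrinsics K: fx=810.8, fy=711.0, cx=314.0, cy=256.1
Marker side s = 0.112 m; corners in marker frame (Z=0):
  M0 = (-0.0560, +0.0560, 0)
  M1 = (+0.0560, +0.0560, 0)
  M2 = (+0.0560, -0.0560, 0)
  M3 = (-0.0560, -0.0560, 0)
Detected image corners:
  c0 = (383.560968, 407.968003) px
  c1 = (483.902746, 388.322254) px
  c2 = (452.763558, 304.569171) px
  c3 = (350.632017, 327.718477) px
Planar DLT: solve 8×8 A·h = b for H (H[2,2]=1):
  H  [+772.48109 +393.64240 +417.05460]
  H  [-303.08710 +823.77695 +357.92360]
  H  [-0.31434 +0.25731 +1.00000]
B = K⁻¹H; ‖b₁‖=1.162456, ‖b₂‖=1.162456; λ = 2/(‖b₁‖+‖b₂‖) = 0.860247, sign → tz>0 ⇒ λ=+0.860247
r₁ = λ·B[:,0] = (+0.92431,-0.26931,-0.27041); r₂ = λ·B[:,1] = (+0.33193,+0.91697,+0.22135)
r₃ = r₁×r₂ = (+0.18834,-0.29435,+0.93695); SVD([r₁ r₂ r₃]) → R = UVᵀ:
  R  [+0.92431 +0.33193 +0.18834]
  R  [-0.26931 +0.91697 -0.29435]
  R  [-0.27041 +0.22135 +0.93695]
t = (+0.10934, +0.12320, +0.86025) m
tr R = 2.778234; θ = arccos((tr R − 1)/2) = 0.475384 rad = 27.238°
axis k = ((R−Rᵀ)₃₂, (R−Rᵀ)₁₃, (R−Rᵀ)₂₁) / (2 sinθ) = (+0.563391, +0.501166, -0.656828)
rvec = θ·k = (+0.267827, +0.238246, -0.312246)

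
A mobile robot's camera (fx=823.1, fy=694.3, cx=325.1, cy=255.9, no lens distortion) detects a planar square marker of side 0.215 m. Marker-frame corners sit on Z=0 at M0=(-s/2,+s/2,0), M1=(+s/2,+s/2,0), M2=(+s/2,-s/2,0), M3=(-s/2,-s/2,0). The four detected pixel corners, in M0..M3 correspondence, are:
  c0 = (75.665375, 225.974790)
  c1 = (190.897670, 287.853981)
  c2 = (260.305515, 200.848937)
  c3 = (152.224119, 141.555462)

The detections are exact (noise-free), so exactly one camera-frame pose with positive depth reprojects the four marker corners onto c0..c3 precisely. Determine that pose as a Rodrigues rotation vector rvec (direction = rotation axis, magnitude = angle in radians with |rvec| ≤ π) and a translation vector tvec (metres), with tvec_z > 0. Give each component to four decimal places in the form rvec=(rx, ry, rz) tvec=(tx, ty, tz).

rvec=(-0.3392, -0.1680, 0.5564) tvec=(-0.2522, -0.0833, 1.3478)

Intrinsics K: fx=823.1, fy=694.3, cx=325.1, cy=255.9
Marker side s = 0.215 m; corners in marker frame (Z=0):
  M0 = (-0.1075, +0.1075, 0)
  M1 = (+0.1075, +0.1075, 0)
  M2 = (+0.1075, -0.1075, 0)
  M3 = (-0.1075, -0.1075, 0)
Detected image corners:
  c0 = (75.665375, 225.974790) px
  c1 = (190.897670, 287.853981) px
  c2 = (260.305515, 200.848937) px
  c3 = (152.224119, 141.555462) px
Planar DLT: solve 8×8 A·h = b for H (H[2,2]=1):
  H  [+527.01451 -384.61124 +171.10685]
  H  [+291.90904 +341.65165 +212.98710]
  H  [+0.04804 -0.26647 +1.00000]
B = K⁻¹H; ‖b₁‖=0.741968, ‖b₂‖=0.741968; λ = 2/(‖b₁‖+‖b₂‖) = 1.347767, sign → tz>0 ⇒ λ=+1.347767
r₁ = λ·B[:,0] = (+0.83737,+0.54278,+0.06475); r₂ = λ·B[:,1] = (-0.48792,+0.79558,-0.35914)
r₃ = r₁×r₂ = (-0.24645,+0.26914,+0.93103); SVD([r₁ r₂ r₃]) → R = UVᵀ:
  R  [+0.83737 -0.48792 -0.24645]
  R  [+0.54278 +0.79558 +0.26914]
  R  [+0.06475 -0.35914 +0.93103]
t = (-0.25215, -0.08330, +1.34777) m
tr R = 2.563986; θ = arccos((tr R − 1)/2) = 0.672939 rad = 38.557°
axis k = ((R−Rᵀ)₃₂, (R−Rᵀ)₁₃, (R−Rᵀ)₂₁) / (2 sinθ) = (-0.504010, -0.249650, +0.826831)
rvec = θ·k = (-0.339168, -0.167999, +0.556407)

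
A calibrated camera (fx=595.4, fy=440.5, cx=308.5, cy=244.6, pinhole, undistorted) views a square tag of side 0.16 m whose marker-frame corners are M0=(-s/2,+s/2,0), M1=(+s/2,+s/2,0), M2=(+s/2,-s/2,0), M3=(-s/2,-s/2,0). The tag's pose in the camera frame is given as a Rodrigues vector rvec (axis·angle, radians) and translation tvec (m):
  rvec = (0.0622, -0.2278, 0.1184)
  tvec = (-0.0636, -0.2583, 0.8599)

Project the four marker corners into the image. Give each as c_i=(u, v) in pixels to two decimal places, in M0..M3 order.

Intrinsics K: fx=595.4, fy=440.5, cx=308.5, cy=244.6
Marker side s = 0.16 m; corners in marker frame (Z=0):
  M0 = (-0.0800, +0.0800, 0)
  M1 = (+0.0800, +0.0800, 0)
  M2 = (+0.0800, -0.0800, 0)
  M3 = (-0.0800, -0.0800, 0)
rvec = (0.0622, -0.2278, 0.1184), |rvec| = θ = 0.26416 rad = 15.135°
Rodrigues: sinθ=0.26110, 1−cosθ=0.03469; R = I + sinθ·[k]× + (1−cosθ)·[k]×²:
    [+0.96724 -0.12407 -0.22150]
    [+0.10998 +0.99111 -0.07489]
    [+0.22882 +0.04807 +0.97228]
t = (-0.0636, -0.2583, 0.8599) m
M0: Pc = R·M0+t = (-0.15090, -0.18781, +0.84544); u = 595.4·(-0.15090)/0.84544 + 308.5 = 202.2257, v = 440.5·(-0.18781)/0.84544 + 244.6 = 146.7452
M1: Pc = R·M1+t = (+0.00385, -0.17021, +0.88205); u = 595.4·(+0.00385)/0.88205 + 308.5 = 311.1009, v = 440.5·(-0.17021)/0.88205 + 244.6 = 159.5951
M2: Pc = R·M2+t = (+0.02370, -0.32879, +0.87436); u = 595.4·(+0.02370)/0.87436 + 308.5 = 324.6417, v = 440.5·(-0.32879)/0.87436 + 244.6 = 78.9566
M3: Pc = R·M3+t = (-0.13105, -0.34639, +0.83775); u = 595.4·(-0.13105)/0.83775 + 308.5 = 215.3586, v = 440.5·(-0.34639)/0.83775 + 244.6 = 62.4646

c0=(202.23, 146.75) c1=(311.10, 159.60) c2=(324.64, 78.96) c3=(215.36, 62.46)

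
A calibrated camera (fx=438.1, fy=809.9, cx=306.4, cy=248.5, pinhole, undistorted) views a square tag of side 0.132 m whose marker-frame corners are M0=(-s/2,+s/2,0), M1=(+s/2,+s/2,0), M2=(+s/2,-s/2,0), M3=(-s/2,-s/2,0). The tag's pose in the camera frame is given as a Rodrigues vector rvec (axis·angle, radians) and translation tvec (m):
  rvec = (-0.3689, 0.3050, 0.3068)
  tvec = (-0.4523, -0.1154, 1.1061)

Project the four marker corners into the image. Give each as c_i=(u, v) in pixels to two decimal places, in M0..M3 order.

Intrinsics K: fx=438.1, fy=809.9, cx=306.4, cy=248.5
Marker side s = 0.132 m; corners in marker frame (Z=0):
  M0 = (-0.0660, +0.0660, 0)
  M1 = (+0.0660, +0.0660, 0)
  M2 = (+0.0660, -0.0660, 0)
  M3 = (-0.0660, -0.0660, 0)
rvec = (-0.3689, 0.3050, 0.3068), |rvec| = θ = 0.56854 rad = 32.575°
Rodrigues: sinθ=0.53840, 1−cosθ=0.15731; R = I + sinθ·[k]× + (1−cosθ)·[k]×²:
    [+0.90892 -0.34529 +0.23375]
    [+0.23578 +0.88796 +0.39489]
    [-0.34391 -0.30380 +0.88850]
t = (-0.4523, -0.1154, 1.1061) m
M0: Pc = R·M0+t = (-0.53508, -0.07236, +1.10875); u = 438.1·(-0.53508)/1.10875 + 306.4 = 94.9743, v = 809.9·(-0.07236)/1.10875 + 248.5 = 195.6465
M1: Pc = R·M1+t = (-0.41510, -0.04123, +1.06335); u = 438.1·(-0.41510)/1.06335 + 306.4 = 135.3786, v = 809.9·(-0.04123)/1.06335 + 248.5 = 217.0948
M2: Pc = R·M2+t = (-0.36952, -0.15844, +1.10345); u = 438.1·(-0.36952)/1.10345 + 306.4 = 159.6900, v = 809.9·(-0.15844)/1.10345 + 248.5 = 132.2070
M3: Pc = R·M3+t = (-0.48950, -0.18957, +1.14885); u = 438.1·(-0.48950)/1.14885 + 306.4 = 119.7354, v = 809.9·(-0.18957)/1.14885 + 248.5 = 114.8618

c0=(94.97, 195.65) c1=(135.38, 217.09) c2=(159.69, 132.21) c3=(119.74, 114.86)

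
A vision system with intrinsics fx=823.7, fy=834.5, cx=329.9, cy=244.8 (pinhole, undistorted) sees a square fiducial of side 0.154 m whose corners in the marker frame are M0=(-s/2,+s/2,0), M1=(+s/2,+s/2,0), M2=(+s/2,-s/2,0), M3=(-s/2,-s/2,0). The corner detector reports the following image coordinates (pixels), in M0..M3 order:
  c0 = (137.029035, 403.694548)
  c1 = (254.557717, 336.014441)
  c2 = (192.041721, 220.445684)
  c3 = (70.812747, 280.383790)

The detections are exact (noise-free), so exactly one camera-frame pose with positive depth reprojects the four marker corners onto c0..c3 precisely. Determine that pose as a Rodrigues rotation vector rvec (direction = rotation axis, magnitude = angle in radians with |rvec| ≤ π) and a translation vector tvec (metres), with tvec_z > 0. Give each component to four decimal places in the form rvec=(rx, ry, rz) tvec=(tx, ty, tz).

Intrinsics K: fx=823.7, fy=834.5, cx=329.9, cy=244.8
Marker side s = 0.154 m; corners in marker frame (Z=0):
  M0 = (-0.0770, +0.0770, 0)
  M1 = (+0.0770, +0.0770, 0)
  M2 = (+0.0770, -0.0770, 0)
  M3 = (-0.0770, -0.0770, 0)
Detected image corners:
  c0 = (137.029035, 403.694548) px
  c1 = (254.557717, 336.014441) px
  c2 = (192.041721, 220.445684) px
  c3 = (70.812747, 280.383790) px
Planar DLT: solve 8×8 A·h = b for H (H[2,2]=1):
  H  [+842.32817 +414.32213 +165.44651]
  H  [-287.07087 +768.60865 +309.03512]
  H  [+0.41026 -0.01993 +1.00000]
B = K⁻¹H; ‖b₁‖=1.058593, ‖b₂‖=1.058593; λ = 2/(‖b₁‖+‖b₂‖) = 0.944650, sign → tz>0 ⇒ λ=+0.944650
r₁ = λ·B[:,0] = (+0.81080,-0.43865,+0.38755); r₂ = λ·B[:,1] = (+0.48270,+0.87558,-0.01882)
r₃ = r₁×r₂ = (-0.33108,+0.20233,+0.92166); SVD([r₁ r₂ r₃]) → R = UVᵀ:
  R  [+0.81080 +0.48270 -0.33108]
  R  [-0.43865 +0.87558 +0.20233]
  R  [+0.38755 -0.01882 +0.92166]
t = (-0.18860, +0.07271, +0.94465) m
tr R = 2.608036; θ = arccos((tr R − 1)/2) = 0.636775 rad = 36.484°
axis k = ((R−Rᵀ)₃₂, (R−Rᵀ)₁₃, (R−Rᵀ)₂₁) / (2 sinθ) = (-0.185970, -0.604289, -0.774758)
rvec = θ·k = (-0.118421, -0.384796, -0.493346)

rvec=(-0.1184, -0.3848, -0.4933) tvec=(-0.1886, 0.0727, 0.9447)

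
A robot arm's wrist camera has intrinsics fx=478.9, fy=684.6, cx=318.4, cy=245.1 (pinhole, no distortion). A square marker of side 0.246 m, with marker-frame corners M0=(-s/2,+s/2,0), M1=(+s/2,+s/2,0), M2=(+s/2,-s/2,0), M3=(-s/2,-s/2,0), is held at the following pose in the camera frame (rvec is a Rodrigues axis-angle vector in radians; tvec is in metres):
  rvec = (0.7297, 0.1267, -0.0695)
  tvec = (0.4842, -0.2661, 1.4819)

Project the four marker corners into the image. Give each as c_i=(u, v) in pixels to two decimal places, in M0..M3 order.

Intrinsics K: fx=478.9, fy=684.6, cx=318.4, cy=245.1
Marker side s = 0.246 m; corners in marker frame (Z=0):
  M0 = (-0.1230, +0.1230, 0)
  M1 = (+0.1230, +0.1230, 0)
  M2 = (+0.1230, -0.1230, 0)
  M3 = (-0.1230, -0.1230, 0)
rvec = (0.7297, 0.1267, -0.0695), |rvec| = θ = 0.74387 rad = 42.621°
Rodrigues: sinθ=0.67714, 1−cosθ=0.26415; R = I + sinθ·[k]× + (1−cosθ)·[k]×²:
    [+0.99003 +0.10740 +0.09113]
    [-0.01913 +0.74352 -0.66845]
    [-0.13954 +0.66004 +0.73816]
t = (0.4842, -0.2661, 1.4819) m
M0: Pc = R·M0+t = (+0.37564, -0.17229, +1.58025); u = 478.9·(+0.37564)/1.58025 + 318.4 = 432.2379, v = 684.6·(-0.17229)/1.58025 + 245.1 = 170.4581
M1: Pc = R·M1+t = (+0.61918, -0.17700, +1.54592); u = 478.9·(+0.61918)/1.54592 + 318.4 = 510.2127, v = 684.6·(-0.17700)/1.54592 + 245.1 = 166.7165
M2: Pc = R·M2+t = (+0.59276, -0.35991, +1.38355); u = 478.9·(+0.59276)/1.38355 + 318.4 = 523.5782, v = 684.6·(-0.35991)/1.38355 + 245.1 = 67.0138
M3: Pc = R·M3+t = (+0.34922, -0.35520, +1.41788); u = 478.9·(+0.34922)/1.41788 + 318.4 = 436.3505, v = 684.6·(-0.35520)/1.41788 + 245.1 = 73.5978

c0=(432.24, 170.46) c1=(510.21, 166.72) c2=(523.58, 67.01) c3=(436.35, 73.60)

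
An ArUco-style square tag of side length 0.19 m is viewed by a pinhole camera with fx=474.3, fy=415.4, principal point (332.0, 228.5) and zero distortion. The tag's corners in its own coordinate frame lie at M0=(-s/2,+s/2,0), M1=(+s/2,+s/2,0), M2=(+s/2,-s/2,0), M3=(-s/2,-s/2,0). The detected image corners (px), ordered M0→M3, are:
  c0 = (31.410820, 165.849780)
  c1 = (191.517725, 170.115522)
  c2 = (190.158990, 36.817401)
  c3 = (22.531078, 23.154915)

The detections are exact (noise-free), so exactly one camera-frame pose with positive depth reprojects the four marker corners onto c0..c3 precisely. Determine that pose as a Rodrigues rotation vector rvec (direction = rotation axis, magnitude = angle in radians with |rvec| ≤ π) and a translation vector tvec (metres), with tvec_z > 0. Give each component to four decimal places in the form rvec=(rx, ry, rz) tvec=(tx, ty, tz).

Intrinsics K: fx=474.3, fy=415.4, cx=332.0, cy=228.5
Marker side s = 0.19 m; corners in marker frame (Z=0):
  M0 = (-0.0950, +0.0950, 0)
  M1 = (+0.0950, +0.0950, 0)
  M2 = (+0.0950, -0.0950, 0)
  M3 = (-0.0950, -0.0950, 0)
Detected image corners:
  c0 = (31.410820, 165.849780) px
  c1 = (191.517725, 170.115522) px
  c2 = (190.158990, 36.817401) px
  c3 = (22.531078, 23.154915) px
Planar DLT: solve 8×8 A·h = b for H (H[2,2]=1):
  H  [+899.42334 +51.43669 +111.63367]
  H  [+80.62803 +748.33969 +100.64371]
  H  [+0.34340 +0.23083 +1.00000]
B = K⁻¹H; ‖b₁‖=1.691186, ‖b₂‖=1.691186; λ = 2/(‖b₁‖+‖b₂‖) = 0.591301, sign → tz>0 ⇒ λ=+0.591301
r₁ = λ·B[:,0] = (+0.97916,+0.00308,+0.20305); r₂ = λ·B[:,1] = (-0.03142,+0.99014,+0.13649)
r₃ = r₁×r₂ = (-0.20063,-0.14003,+0.96961); SVD([r₁ r₂ r₃]) → R = UVᵀ:
  R  [+0.97916 -0.03142 -0.20063]
  R  [+0.00308 +0.99014 -0.14003]
  R  [+0.20305 +0.13649 +0.96961]
t = (-0.27473, -0.18200, +0.59130) m
tr R = 2.938915; θ = arccos((tr R − 1)/2) = 0.247788 rad = 14.197°
axis k = ((R−Rᵀ)₃₂, (R−Rᵀ)₁₃, (R−Rᵀ)₂₁) / (2 sinθ) = (+0.563731, -0.822960, +0.070323)
rvec = θ·k = (+0.139686, -0.203919, +0.017425)

rvec=(0.1397, -0.2039, 0.0174) tvec=(-0.2747, -0.1820, 0.5913)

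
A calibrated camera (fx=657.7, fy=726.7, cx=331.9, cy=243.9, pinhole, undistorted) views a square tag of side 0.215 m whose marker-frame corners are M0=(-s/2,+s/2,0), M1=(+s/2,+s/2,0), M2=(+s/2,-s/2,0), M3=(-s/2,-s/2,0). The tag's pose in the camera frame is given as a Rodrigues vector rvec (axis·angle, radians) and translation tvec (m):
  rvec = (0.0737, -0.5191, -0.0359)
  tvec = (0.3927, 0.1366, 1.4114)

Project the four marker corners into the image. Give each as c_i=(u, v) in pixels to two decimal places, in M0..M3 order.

c0=(476.79, 376.52) c1=(549.63, 361.34) c2=(550.67, 255.76) c3=(476.99, 262.82)

Intrinsics K: fx=657.7, fy=726.7, cx=331.9, cy=243.9
Marker side s = 0.215 m; corners in marker frame (Z=0):
  M0 = (-0.1075, +0.1075, 0)
  M1 = (+0.1075, +0.1075, 0)
  M2 = (+0.1075, -0.1075, 0)
  M3 = (-0.1075, -0.1075, 0)
rvec = (0.0737, -0.5191, -0.0359), |rvec| = θ = 0.52553 rad = 30.111°
Rodrigues: sinθ=0.50167, 1−cosθ=0.13494; R = I + sinθ·[k]× + (1−cosθ)·[k]×²:
    [+0.86771 +0.01558 -0.49683]
    [-0.05296 +0.99672 -0.06125]
    [+0.49424 +0.07946 +0.86569]
t = (0.3927, 0.1366, 1.4114) m
M0: Pc = R·M0+t = (+0.30110, +0.24944, +1.36681); u = 657.7·(+0.30110)/1.36681 + 331.9 = 476.7852, v = 726.7·(+0.24944)/1.36681 + 243.9 = 376.5214
M1: Pc = R·M1+t = (+0.48765, +0.23805, +1.47307); u = 657.7·(+0.48765)/1.47307 + 331.9 = 549.6283, v = 726.7·(+0.23805)/1.47307 + 243.9 = 361.3372
M2: Pc = R·M2+t = (+0.48430, +0.02376, +1.45599); u = 657.7·(+0.48430)/1.45599 + 331.9 = 550.6702, v = 726.7·(+0.02376)/1.45599 + 243.9 = 255.7586
M3: Pc = R·M3+t = (+0.29775, +0.03515, +1.34973); u = 657.7·(+0.29775)/1.34973 + 331.9 = 476.9870, v = 726.7·(+0.03515)/1.34973 + 243.9 = 262.8230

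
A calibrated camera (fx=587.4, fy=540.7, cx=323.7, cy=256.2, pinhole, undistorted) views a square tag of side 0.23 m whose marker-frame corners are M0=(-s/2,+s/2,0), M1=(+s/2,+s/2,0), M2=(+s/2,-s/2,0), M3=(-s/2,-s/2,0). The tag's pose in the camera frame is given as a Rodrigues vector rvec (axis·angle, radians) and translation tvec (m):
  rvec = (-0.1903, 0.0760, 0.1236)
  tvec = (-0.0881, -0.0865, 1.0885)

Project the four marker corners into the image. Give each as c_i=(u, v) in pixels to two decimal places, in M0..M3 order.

Intrinsics K: fx=587.4, fy=540.7, cx=323.7, cy=256.2
Marker side s = 0.23 m; corners in marker frame (Z=0):
  M0 = (-0.1150, +0.1150, 0)
  M1 = (+0.1150, +0.1150, 0)
  M2 = (+0.1150, -0.1150, 0)
  M3 = (-0.1150, -0.1150, 0)
rvec = (-0.1903, 0.0760, 0.1236), |rvec| = θ = 0.23931 rad = 13.711°
Rodrigues: sinθ=0.23703, 1−cosθ=0.02850; R = I + sinθ·[k]× + (1−cosθ)·[k]×²:
    [+0.98952 -0.12962 +0.06357]
    [+0.11523 +0.97438 +0.19316]
    [-0.08698 -0.18381 +0.97910]
t = (-0.0881, -0.0865, 1.0885) m
M0: Pc = R·M0+t = (-0.21680, +0.01230, +1.07736); u = 587.4·(-0.21680)/1.07736 + 323.7 = 205.4955, v = 540.7·(+0.01230)/1.07736 + 256.2 = 262.3742
M1: Pc = R·M1+t = (+0.01079, +0.03880, +1.05736); u = 587.4·(+0.01079)/1.05736 + 323.7 = 329.6936, v = 540.7·(+0.03880)/1.05736 + 256.2 = 276.0434
M2: Pc = R·M2+t = (+0.04060, -0.18530, +1.09964); u = 587.4·(+0.04060)/1.09964 + 323.7 = 345.3884, v = 540.7·(-0.18530)/1.09964 + 256.2 = 165.0853
M3: Pc = R·M3+t = (-0.18699, -0.21180, +1.11964); u = 587.4·(-0.18699)/1.11964 + 323.7 = 225.5996, v = 540.7·(-0.21180)/1.11964 + 256.2 = 153.9149

c0=(205.50, 262.37) c1=(329.69, 276.04) c2=(345.39, 165.09) c3=(225.60, 153.91)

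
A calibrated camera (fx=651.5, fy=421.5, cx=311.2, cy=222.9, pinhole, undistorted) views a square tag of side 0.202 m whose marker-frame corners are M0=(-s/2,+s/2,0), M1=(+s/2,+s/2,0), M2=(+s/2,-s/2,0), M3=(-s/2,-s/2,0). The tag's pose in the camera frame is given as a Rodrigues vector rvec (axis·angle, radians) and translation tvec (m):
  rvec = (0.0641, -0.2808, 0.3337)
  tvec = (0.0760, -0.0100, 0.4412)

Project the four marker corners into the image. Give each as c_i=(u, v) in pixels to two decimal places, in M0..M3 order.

c0=(234.04, 277.37) c1=(496.47, 327.52) c2=(591.04, 156.69) c3=(339.68, 82.43)

Intrinsics K: fx=651.5, fy=421.5, cx=311.2, cy=222.9
Marker side s = 0.202 m; corners in marker frame (Z=0):
  M0 = (-0.1010, +0.1010, 0)
  M1 = (+0.1010, +0.1010, 0)
  M2 = (+0.1010, -0.1010, 0)
  M3 = (-0.1010, -0.1010, 0)
rvec = (0.0641, -0.2808, 0.3337), |rvec| = θ = 0.44081 rad = 25.257°
Rodrigues: sinθ=0.42667, 1−cosθ=0.09559; R = I + sinθ·[k]× + (1−cosθ)·[k]×²:
    [+0.90643 -0.33185 -0.26127]
    [+0.31414 +0.94320 -0.10814]
    [+0.28232 +0.01595 +0.95919]
t = (0.0760, -0.0100, 0.4412) m
M0: Pc = R·M0+t = (-0.04907, +0.05353, +0.41430); u = 651.5·(-0.04907)/0.41430 + 311.2 = 234.0410, v = 421.5·(+0.05353)/0.41430 + 222.9 = 277.3653
M1: Pc = R·M1+t = (+0.13403, +0.11699, +0.47132); u = 651.5·(+0.13403)/0.47132 + 311.2 = 496.4692, v = 421.5·(+0.11699)/0.47132 + 222.9 = 327.5239
M2: Pc = R·M2+t = (+0.20107, -0.07353, +0.46810); u = 651.5·(+0.20107)/0.46810 + 311.2 = 591.0413, v = 421.5·(-0.07353)/0.46810 + 222.9 = 156.6865
M3: Pc = R·M3+t = (+0.01797, -0.13699, +0.41108); u = 651.5·(+0.01797)/0.41108 + 311.2 = 339.6767, v = 421.5·(-0.13699)/0.41108 + 222.9 = 82.4347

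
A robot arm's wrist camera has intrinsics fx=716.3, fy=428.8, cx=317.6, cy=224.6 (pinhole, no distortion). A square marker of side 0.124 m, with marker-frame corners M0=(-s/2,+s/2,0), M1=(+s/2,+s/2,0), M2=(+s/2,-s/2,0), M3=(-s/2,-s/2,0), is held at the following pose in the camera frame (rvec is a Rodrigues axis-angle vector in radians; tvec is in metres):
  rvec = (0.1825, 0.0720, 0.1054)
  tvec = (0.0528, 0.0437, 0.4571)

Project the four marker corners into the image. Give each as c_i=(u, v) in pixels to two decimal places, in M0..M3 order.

c0=(295.20, 313.05) c1=(484.41, 327.22) c2=(512.76, 214.85) c3=(313.42, 201.88)

Intrinsics K: fx=716.3, fy=428.8, cx=317.6, cy=224.6
Marker side s = 0.124 m; corners in marker frame (Z=0):
  M0 = (-0.0620, +0.0620, 0)
  M1 = (+0.0620, +0.0620, 0)
  M2 = (+0.0620, -0.0620, 0)
  M3 = (-0.0620, -0.0620, 0)
rvec = (0.1825, 0.0720, 0.1054), |rvec| = θ = 0.22271 rad = 12.760°
Rodrigues: sinθ=0.22087, 1−cosθ=0.02470; R = I + sinθ·[k]× + (1−cosθ)·[k]×²:
    [+0.99189 -0.09799 +0.08098]
    [+0.11107 +0.97788 -0.17722]
    [-0.06183 +0.18477 +0.98083]
t = (0.0528, 0.0437, 0.4571) m
M0: Pc = R·M0+t = (-0.01477, +0.09744, +0.47239); u = 716.3·(-0.01477)/0.47239 + 317.6 = 295.2003, v = 428.8·(+0.09744)/0.47239 + 224.6 = 313.0508
M1: Pc = R·M1+t = (+0.10822, +0.11122, +0.46472); u = 716.3·(+0.10822)/0.46472 + 317.6 = 484.4075, v = 428.8·(+0.11122)/0.46472 + 224.6 = 327.2185
M2: Pc = R·M2+t = (+0.12037, -0.01004, +0.44181); u = 716.3·(+0.12037)/0.44181 + 317.6 = 512.7574, v = 428.8·(-0.01004)/0.44181 + 224.6 = 214.8535
M3: Pc = R·M3+t = (-0.00262, -0.02382, +0.44948); u = 716.3·(-0.00262)/0.44948 + 317.6 = 313.4219, v = 428.8·(-0.02382)/0.44948 + 224.6 = 201.8802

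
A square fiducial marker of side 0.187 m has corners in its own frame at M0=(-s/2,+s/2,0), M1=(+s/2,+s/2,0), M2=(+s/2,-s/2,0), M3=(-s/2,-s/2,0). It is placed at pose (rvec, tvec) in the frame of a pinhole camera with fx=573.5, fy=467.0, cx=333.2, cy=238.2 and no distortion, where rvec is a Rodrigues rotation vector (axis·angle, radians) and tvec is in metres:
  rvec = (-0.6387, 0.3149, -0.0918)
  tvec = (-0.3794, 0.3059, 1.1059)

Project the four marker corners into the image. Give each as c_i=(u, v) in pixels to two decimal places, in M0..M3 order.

Intrinsics K: fx=573.5, fy=467.0, cx=333.2, cy=238.2
Marker side s = 0.187 m; corners in marker frame (Z=0):
  M0 = (-0.0935, +0.0935, 0)
  M1 = (+0.0935, +0.0935, 0)
  M2 = (+0.0935, -0.0935, 0)
  M3 = (-0.0935, -0.0935, 0)
rvec = (-0.6387, 0.3149, -0.0918), |rvec| = θ = 0.71800 rad = 41.138°
Rodrigues: sinθ=0.65788, 1−cosθ=0.24688; R = I + sinθ·[k]× + (1−cosθ)·[k]×²:
    [+0.94848 -0.01220 +0.31661]
    [-0.18043 +0.80061 +0.57138]
    [-0.26045 -0.59906 +0.75716]
t = (-0.3794, 0.3059, 1.1059) m
M0: Pc = R·M0+t = (-0.46922, +0.39763, +1.07424); u = 573.5·(-0.46922)/1.07424 + 333.2 = 82.6976, v = 467.0·(+0.39763)/1.07424 + 238.2 = 411.0588
M1: Pc = R·M1+t = (-0.29186, +0.36389, +1.02554); u = 573.5·(-0.29186)/1.02554 + 333.2 = 169.9869, v = 467.0·(+0.36389)/1.02554 + 238.2 = 403.9038
M2: Pc = R·M2+t = (-0.28958, +0.21417, +1.13756); u = 573.5·(-0.28958)/1.13756 + 333.2 = 187.2103, v = 467.0·(+0.21417)/1.13756 + 238.2 = 326.1239
M3: Pc = R·M3+t = (-0.46694, +0.24791, +1.18626); u = 573.5·(-0.46694)/1.18626 + 333.2 = 107.4570, v = 467.0·(+0.24791)/1.18626 + 238.2 = 335.7967

c0=(82.70, 411.06) c1=(169.99, 403.90) c2=(187.21, 326.12) c3=(107.46, 335.80)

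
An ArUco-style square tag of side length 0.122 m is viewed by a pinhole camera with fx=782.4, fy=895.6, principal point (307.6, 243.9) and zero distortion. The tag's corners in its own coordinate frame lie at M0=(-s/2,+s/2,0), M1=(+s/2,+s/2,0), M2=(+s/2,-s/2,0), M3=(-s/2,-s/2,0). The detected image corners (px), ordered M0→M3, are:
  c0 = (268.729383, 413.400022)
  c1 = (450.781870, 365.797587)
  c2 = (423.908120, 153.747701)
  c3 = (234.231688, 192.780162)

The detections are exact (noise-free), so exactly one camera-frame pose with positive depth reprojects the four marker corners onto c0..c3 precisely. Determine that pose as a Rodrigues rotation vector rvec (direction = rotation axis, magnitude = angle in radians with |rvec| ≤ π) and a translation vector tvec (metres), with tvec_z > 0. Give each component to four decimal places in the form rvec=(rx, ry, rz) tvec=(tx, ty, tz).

Intrinsics K: fx=782.4, fy=895.6, cx=307.6, cy=243.9
Marker side s = 0.122 m; corners in marker frame (Z=0):
  M0 = (-0.0610, +0.0610, 0)
  M1 = (+0.0610, +0.0610, 0)
  M2 = (+0.0610, -0.0610, 0)
  M3 = (-0.0610, -0.0610, 0)
Detected image corners:
  c0 = (268.729383, 413.400022) px
  c1 = (450.781870, 365.797587) px
  c2 = (423.908120, 153.747701) px
  c3 = (234.231688, 192.780162) px
Planar DLT: solve 8×8 A·h = b for H (H[2,2]=1):
  H  [+1653.65742 +345.01933 +346.82005]
  H  [-248.84803 +1849.41423 +282.73506]
  H  [+0.37949 +0.27357 +1.00000]
B = K⁻¹H; ‖b₁‖=2.036688, ‖b₂‖=2.036688; λ = 2/(‖b₁‖+‖b₂‖) = 0.490993, sign → tz>0 ⇒ λ=+0.490993
r₁ = λ·B[:,0] = (+0.96450,-0.18717,+0.18632); r₂ = λ·B[:,1] = (+0.16371,+0.97732,+0.13432)
r₃ = r₁×r₂ = (-0.20724,-0.09905,+0.97326); SVD([r₁ r₂ r₃]) → R = UVᵀ:
  R  [+0.96450 +0.16371 -0.20724]
  R  [-0.18717 +0.97732 -0.09905]
  R  [+0.18632 +0.13432 +0.97326]
t = (+0.02461, +0.02129, +0.49099) m
tr R = 2.915080; θ = arccos((tr R − 1)/2) = 0.292451 rad = 16.756°
axis k = ((R−Rᵀ)₃₂, (R−Rᵀ)₁₃, (R−Rᵀ)₂₁) / (2 sinθ) = (+0.404731, -0.682561, -0.608526)
rvec = θ·k = (+0.118364, -0.199616, -0.177964)

rvec=(0.1184, -0.1996, -0.1780) tvec=(0.0246, 0.0213, 0.4910)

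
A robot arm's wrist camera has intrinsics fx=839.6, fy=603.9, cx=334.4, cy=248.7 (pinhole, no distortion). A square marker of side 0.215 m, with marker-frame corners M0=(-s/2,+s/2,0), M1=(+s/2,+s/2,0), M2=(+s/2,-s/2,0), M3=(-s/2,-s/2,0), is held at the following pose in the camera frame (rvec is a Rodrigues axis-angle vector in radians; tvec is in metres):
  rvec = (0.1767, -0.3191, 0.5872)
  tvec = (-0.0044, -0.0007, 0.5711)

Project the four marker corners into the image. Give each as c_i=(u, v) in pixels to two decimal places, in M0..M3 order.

Intrinsics K: fx=839.6, fy=603.9, cx=334.4, cy=248.7
Marker side s = 0.215 m; corners in marker frame (Z=0):
  M0 = (-0.1075, +0.1075, 0)
  M1 = (+0.1075, +0.1075, 0)
  M2 = (+0.1075, -0.1075, 0)
  M3 = (-0.1075, -0.1075, 0)
rvec = (0.1767, -0.3191, 0.5872), |rvec| = θ = 0.69127 rad = 39.607°
Rodrigues: sinθ=0.63751, 1−cosθ=0.22956; R = I + sinθ·[k]× + (1−cosθ)·[k]×²:
    [+0.78544 -0.56863 -0.24444]
    [+0.51445 +0.81936 -0.25298]
    [+0.34413 +0.07294 +0.93608]
t = (-0.0044, -0.0007, 0.5711) m
M0: Pc = R·M0+t = (-0.14996, +0.03208, +0.54195); u = 839.6·(-0.14996)/0.54195 + 334.4 = 102.0747, v = 603.9·(+0.03208)/0.54195 + 248.7 = 284.4441
M1: Pc = R·M1+t = (+0.01891, +0.14268, +0.61594); u = 839.6·(+0.01891)/0.61594 + 334.4 = 360.1730, v = 603.9·(+0.14268)/0.61594 + 248.7 = 388.5961
M2: Pc = R·M2+t = (+0.14116, -0.03348, +0.60025); u = 839.6·(+0.14116)/0.60025 + 334.4 = 531.8494, v = 603.9·(-0.03348)/0.60025 + 248.7 = 215.0194
M3: Pc = R·M3+t = (-0.02771, -0.14408, +0.52626); u = 839.6·(-0.02771)/0.52626 + 334.4 = 290.1960, v = 603.9·(-0.14408)/0.52626 + 248.7 = 83.3602

c0=(102.07, 284.44) c1=(360.17, 388.60) c2=(531.85, 215.02) c3=(290.20, 83.36)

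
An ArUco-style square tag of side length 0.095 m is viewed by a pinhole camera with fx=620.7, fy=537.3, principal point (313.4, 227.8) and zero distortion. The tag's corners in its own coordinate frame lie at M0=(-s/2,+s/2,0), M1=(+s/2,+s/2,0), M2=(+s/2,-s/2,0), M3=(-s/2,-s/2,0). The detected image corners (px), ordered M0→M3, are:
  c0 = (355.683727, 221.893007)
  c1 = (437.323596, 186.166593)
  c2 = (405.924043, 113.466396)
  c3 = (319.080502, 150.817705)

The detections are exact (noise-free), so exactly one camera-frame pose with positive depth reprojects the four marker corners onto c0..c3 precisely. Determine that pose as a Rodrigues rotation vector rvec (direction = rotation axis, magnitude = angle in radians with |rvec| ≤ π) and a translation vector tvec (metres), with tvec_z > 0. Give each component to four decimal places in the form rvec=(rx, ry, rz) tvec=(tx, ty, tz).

rvec=(0.3769, -0.1385, -0.4514) tvec=(0.0668, -0.0679, 0.6213)

Intrinsics K: fx=620.7, fy=537.3, cx=313.4, cy=227.8
Marker side s = 0.095 m; corners in marker frame (Z=0):
  M0 = (-0.0475, +0.0475, 0)
  M1 = (+0.0475, +0.0475, 0)
  M2 = (+0.0475, -0.0475, 0)
  M3 = (-0.0475, -0.0475, 0)
Detected image corners:
  c0 = (355.683727, 221.893007) px
  c1 = (437.323596, 186.166593) px
  c2 = (405.924043, 113.466396) px
  c3 = (319.080502, 150.817705) px
Planar DLT: solve 8×8 A·h = b for H (H[2,2]=1):
  H  [+915.09714 +592.80461 +380.15667]
  H  [-371.45814 +860.82623 +169.07649]
  H  [+0.07681 +0.61922 +1.00000]
B = K⁻¹H; ‖b₁‖=1.609550, ‖b₂‖=1.609550; λ = 2/(‖b₁‖+‖b₂‖) = 0.621292, sign → tz>0 ⇒ λ=+0.621292
r₁ = λ·B[:,0] = (+0.89188,-0.44976,+0.04772); r₂ = λ·B[:,1] = (+0.39912,+0.83228,+0.38472)
r₃ = r₁×r₂ = (-0.21274,-0.32407,+0.92180); SVD([r₁ r₂ r₃]) → R = UVᵀ:
  R  [+0.89188 +0.39912 -0.21274]
  R  [-0.44976 +0.83228 -0.32407]
  R  [+0.04772 +0.38472 +0.92180]
t = (+0.06682, -0.06790, +0.62129) m
tr R = 2.645960; θ = arccos((tr R − 1)/2) = 0.604159 rad = 34.616°
axis k = ((R−Rᵀ)₃₂, (R−Rᵀ)₁₃, (R−Rᵀ)₂₁) / (2 sinθ) = (+0.623856, -0.229252, -0.747160)
rvec = θ·k = (+0.376908, -0.138504, -0.451403)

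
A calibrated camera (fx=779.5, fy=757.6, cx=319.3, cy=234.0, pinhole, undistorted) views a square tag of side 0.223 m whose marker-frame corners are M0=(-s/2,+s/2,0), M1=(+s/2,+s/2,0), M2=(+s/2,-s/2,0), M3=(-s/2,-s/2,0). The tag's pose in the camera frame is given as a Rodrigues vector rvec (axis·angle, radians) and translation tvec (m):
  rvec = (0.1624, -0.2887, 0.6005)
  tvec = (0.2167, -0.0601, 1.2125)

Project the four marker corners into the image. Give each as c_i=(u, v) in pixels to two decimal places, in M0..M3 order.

c0=(361.83, 215.68) c1=(468.42, 288.32) c2=(551.10, 178.07) c3=(448.10, 97.92)

Intrinsics K: fx=779.5, fy=757.6, cx=319.3, cy=234.0
Marker side s = 0.223 m; corners in marker frame (Z=0):
  M0 = (-0.1115, +0.1115, 0)
  M1 = (+0.1115, +0.1115, 0)
  M2 = (+0.1115, -0.1115, 0)
  M3 = (-0.1115, -0.1115, 0)
rvec = (0.1624, -0.2887, 0.6005), |rvec| = θ = 0.68580 rad = 39.293°
Rodrigues: sinθ=0.63329, 1−cosθ=0.22609; R = I + sinθ·[k]× + (1−cosθ)·[k]×²:
    [+0.78659 -0.57706 -0.21972]
    [+0.53199 +0.81398 -0.23330]
    [+0.31348 +0.06663 +0.94726]
t = (0.2167, -0.0601, 1.2125) m
M0: Pc = R·M0+t = (+0.06465, -0.02866, +1.18498); u = 779.5·(+0.06465)/1.18498 + 319.3 = 361.8298, v = 757.6·(-0.02866)/1.18498 + 234.0 = 215.6780
M1: Pc = R·M1+t = (+0.24006, +0.08997, +1.25488); u = 779.5·(+0.24006)/1.25488 + 319.3 = 468.4206, v = 757.6·(+0.08997)/1.25488 + 234.0 = 288.3199
M2: Pc = R·M2+t = (+0.36875, -0.09154, +1.24002); u = 779.5·(+0.36875)/1.24002 + 319.3 = 551.1008, v = 757.6·(-0.09154)/1.24002 + 234.0 = 178.0717
M3: Pc = R·M3+t = (+0.19334, -0.21017, +1.17012); u = 779.5·(+0.19334)/1.17012 + 319.3 = 448.0960, v = 757.6·(-0.21017)/1.17012 + 234.0 = 97.9210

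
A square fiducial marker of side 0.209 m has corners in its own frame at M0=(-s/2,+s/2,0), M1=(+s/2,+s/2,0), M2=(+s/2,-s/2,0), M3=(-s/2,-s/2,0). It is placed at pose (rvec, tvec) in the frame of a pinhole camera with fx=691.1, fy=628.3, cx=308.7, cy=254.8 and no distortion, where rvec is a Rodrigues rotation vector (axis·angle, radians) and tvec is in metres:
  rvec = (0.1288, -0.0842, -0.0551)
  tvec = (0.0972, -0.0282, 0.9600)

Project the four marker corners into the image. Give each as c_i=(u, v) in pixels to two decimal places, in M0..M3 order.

c0=(307.55, 307.90) c1=(453.91, 298.93) c2=(450.58, 164.00) c3=(299.90, 170.81)

Intrinsics K: fx=691.1, fy=628.3, cx=308.7, cy=254.8
Marker side s = 0.209 m; corners in marker frame (Z=0):
  M0 = (-0.1045, +0.1045, 0)
  M1 = (+0.1045, +0.1045, 0)
  M2 = (+0.1045, -0.1045, 0)
  M3 = (-0.1045, -0.1045, 0)
rvec = (0.1288, -0.0842, -0.0551), |rvec| = θ = 0.16345 rad = 9.365°
Rodrigues: sinθ=0.16272, 1−cosθ=0.01333; R = I + sinθ·[k]× + (1−cosθ)·[k]×²:
    [+0.99495 +0.04944 -0.08737]
    [-0.06027 +0.99021 -0.12591]
    [+0.08029 +0.13054 +0.98819]
t = (0.0972, -0.0282, 0.9600) m
M0: Pc = R·M0+t = (-0.00161, +0.08157, +0.96525); u = 691.1·(-0.00161)/0.96525 + 308.7 = 307.5507, v = 628.3·(+0.08157)/0.96525 + 254.8 = 307.8984
M1: Pc = R·M1+t = (+0.20634, +0.06898, +0.98203); u = 691.1·(+0.20634)/0.98203 + 308.7 = 453.9102, v = 628.3·(+0.06898)/0.98203 + 254.8 = 298.9326
M2: Pc = R·M2+t = (+0.19601, -0.13797, +0.95475); u = 691.1·(+0.19601)/0.95475 + 308.7 = 450.5795, v = 628.3·(-0.13797)/0.95475 + 254.8 = 164.0018
M3: Pc = R·M3+t = (-0.01194, -0.12538, +0.93797); u = 691.1·(-0.01194)/0.93797 + 308.7 = 299.9032, v = 628.3·(-0.12538)/0.93797 + 254.8 = 170.8146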